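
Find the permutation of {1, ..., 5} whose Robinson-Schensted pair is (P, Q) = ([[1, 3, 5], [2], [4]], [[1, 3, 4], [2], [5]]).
Reverse the RSK construction: for i from n down to 1, find the cell of Q containing i, remove the entry at that cell from P, and reverse-bump it up through P; the value ejected from row 1 is w(i).

Step i=5: Q has 5 at row 3, column 1; remove 4 from row 3 of P and reverse-bump: 4 enters row 2 and ejects 2; 2 enters row 1 and ejects 1. So w(5) = 1. P is now [[2, 3, 5], [4]].
Step i=4: Q has 4 at row 1, column 3; remove that cell from P, ejecting 5. So w(4) = 5. P is now [[2, 3], [4]].
Step i=3: Q has 3 at row 1, column 2; remove that cell from P, ejecting 3. So w(3) = 3. P is now [[2], [4]].
Step i=2: Q has 2 at row 2, column 1; remove 4 from row 2 of P and reverse-bump: 4 enters row 1 and ejects 2. So w(2) = 2. P is now [[4]].
Step i=1: Q has 1 at row 1, column 1; remove that cell from P, ejecting 4. So w(1) = 4. P is now [].

So w = 4 2 3 5 1.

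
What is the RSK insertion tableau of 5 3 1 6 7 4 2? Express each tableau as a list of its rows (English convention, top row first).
Insert 5: appended to row 1. P = [[5]].
Insert 3: 3 bumps 5 from row 1; 5 starts row 2. P = [[3], [5]].
Insert 1: 1 bumps 3 from row 1; 3 bumps 5 from row 2; 5 starts row 3. P = [[1], [3], [5]].
Insert 6: appended to row 1. P = [[1, 6], [3], [5]].
Insert 7: appended to row 1. P = [[1, 6, 7], [3], [5]].
Insert 4: 4 bumps 6 from row 1; 6 appends to row 2. P = [[1, 4, 7], [3, 6], [5]].
Insert 2: 2 bumps 4 from row 1; 4 bumps 6 from row 2; 6 appends to row 3. P = [[1, 2, 7], [3, 4], [5, 6]].

So P = [[1, 2, 7], [3, 4], [5, 6]].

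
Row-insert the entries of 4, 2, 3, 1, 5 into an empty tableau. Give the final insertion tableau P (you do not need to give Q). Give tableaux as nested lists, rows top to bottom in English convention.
P = [[1, 3, 5], [2], [4]]

Insert 4: appended to row 1. P = [[4]].
Insert 2: 2 bumps 4 from row 1; 4 starts row 2. P = [[2], [4]].
Insert 3: appended to row 1. P = [[2, 3], [4]].
Insert 1: 1 bumps 2 from row 1; 2 bumps 4 from row 2; 4 starts row 3. P = [[1, 3], [2], [4]].
Insert 5: appended to row 1. P = [[1, 3, 5], [2], [4]].

So P = [[1, 3, 5], [2], [4]].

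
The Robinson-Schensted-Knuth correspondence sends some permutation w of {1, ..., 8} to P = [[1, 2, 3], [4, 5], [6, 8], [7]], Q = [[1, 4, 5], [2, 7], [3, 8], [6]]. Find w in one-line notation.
Reverse the RSK construction: for i from n down to 1, find the cell of Q containing i, remove the entry at that cell from P, and reverse-bump it up through P; the value ejected from row 1 is w(i).

Step i=8: Q has 8 at row 3, column 2; remove 8 from row 3 of P and reverse-bump: 8 enters row 2 and ejects 5; 5 enters row 1 and ejects 3. So w(8) = 3. P is now [[1, 2, 5], [4, 8], [6], [7]].
Step i=7: Q has 7 at row 2, column 2; remove 8 from row 2 of P and reverse-bump: 8 enters row 1 and ejects 5. So w(7) = 5. P is now [[1, 2, 8], [4], [6], [7]].
Step i=6: Q has 6 at row 4, column 1; remove 7 from row 4 of P and reverse-bump: 7 enters row 3 and ejects 6; 6 enters row 2 and ejects 4; 4 enters row 1 and ejects 2. So w(6) = 2. P is now [[1, 4, 8], [6], [7]].
Step i=5: Q has 5 at row 1, column 3; remove that cell from P, ejecting 8. So w(5) = 8. P is now [[1, 4], [6], [7]].
Step i=4: Q has 4 at row 1, column 2; remove that cell from P, ejecting 4. So w(4) = 4. P is now [[1], [6], [7]].
Step i=3: Q has 3 at row 3, column 1; remove 7 from row 3 of P and reverse-bump: 7 enters row 2 and ejects 6; 6 enters row 1 and ejects 1. So w(3) = 1. P is now [[6], [7]].
Step i=2: Q has 2 at row 2, column 1; remove 7 from row 2 of P and reverse-bump: 7 enters row 1 and ejects 6. So w(2) = 6. P is now [[7]].
Step i=1: Q has 1 at row 1, column 1; remove that cell from P, ejecting 7. So w(1) = 7. P is now [].

So w = 7 6 1 4 8 2 5 3.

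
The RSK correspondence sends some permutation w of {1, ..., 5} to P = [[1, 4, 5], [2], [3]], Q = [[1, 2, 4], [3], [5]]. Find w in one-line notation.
Reverse the RSK construction: for i from n down to 1, find the cell of Q containing i, remove the entry at that cell from P, and reverse-bump it up through P; the value ejected from row 1 is w(i).

Step i=5: Q has 5 at row 3, column 1; remove 3 from row 3 of P and reverse-bump: 3 enters row 2 and ejects 2; 2 enters row 1 and ejects 1. So w(5) = 1. P is now [[2, 4, 5], [3]].
Step i=4: Q has 4 at row 1, column 3; remove that cell from P, ejecting 5. So w(4) = 5. P is now [[2, 4], [3]].
Step i=3: Q has 3 at row 2, column 1; remove 3 from row 2 of P and reverse-bump: 3 enters row 1 and ejects 2. So w(3) = 2. P is now [[3, 4]].
Step i=2: Q has 2 at row 1, column 2; remove that cell from P, ejecting 4. So w(2) = 4. P is now [[3]].
Step i=1: Q has 1 at row 1, column 1; remove that cell from P, ejecting 3. So w(1) = 3. P is now [].

So w = 3 4 2 5 1.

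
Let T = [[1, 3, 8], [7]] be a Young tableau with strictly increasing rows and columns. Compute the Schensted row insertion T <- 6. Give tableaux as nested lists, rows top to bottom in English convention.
In row 1, 6 replaces 8 (the leftmost entry greater than 6); 8 is bumped to row 2. 8 is appended to row 2. The new tableau is [[1, 3, 6], [7, 8]].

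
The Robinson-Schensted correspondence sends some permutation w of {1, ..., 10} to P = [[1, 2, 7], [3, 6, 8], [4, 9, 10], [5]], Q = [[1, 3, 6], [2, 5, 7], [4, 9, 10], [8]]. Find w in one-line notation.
Reverse the RSK construction: for i from n down to 1, find the cell of Q containing i, remove the entry at that cell from P, and reverse-bump it up through P; the value ejected from row 1 is w(i).

Step i=10: Q has 10 at row 3, column 3; remove 10 from row 3 of P and reverse-bump: 10 enters row 2 and ejects 8; 8 enters row 1 and ejects 7. So w(10) = 7. P is now [[1, 2, 8], [3, 6, 10], [4, 9], [5]].
Step i=9: Q has 9 at row 3, column 2; remove 9 from row 3 of P and reverse-bump: 9 enters row 2 and ejects 6; 6 enters row 1 and ejects 2. So w(9) = 2. P is now [[1, 6, 8], [3, 9, 10], [4], [5]].
Step i=8: Q has 8 at row 4, column 1; remove 5 from row 4 of P and reverse-bump: 5 enters row 3 and ejects 4; 4 enters row 2 and ejects 3; 3 enters row 1 and ejects 1. So w(8) = 1. P is now [[3, 6, 8], [4, 9, 10], [5]].
Step i=7: Q has 7 at row 2, column 3; remove 10 from row 2 of P and reverse-bump: 10 enters row 1 and ejects 8. So w(7) = 8. P is now [[3, 6, 10], [4, 9], [5]].
Step i=6: Q has 6 at row 1, column 3; remove that cell from P, ejecting 10. So w(6) = 10. P is now [[3, 6], [4, 9], [5]].
Step i=5: Q has 5 at row 2, column 2; remove 9 from row 2 of P and reverse-bump: 9 enters row 1 and ejects 6. So w(5) = 6. P is now [[3, 9], [4], [5]].
Step i=4: Q has 4 at row 3, column 1; remove 5 from row 3 of P and reverse-bump: 5 enters row 2 and ejects 4; 4 enters row 1 and ejects 3. So w(4) = 3. P is now [[4, 9], [5]].
Step i=3: Q has 3 at row 1, column 2; remove that cell from P, ejecting 9. So w(3) = 9. P is now [[4], [5]].
Step i=2: Q has 2 at row 2, column 1; remove 5 from row 2 of P and reverse-bump: 5 enters row 1 and ejects 4. So w(2) = 4. P is now [[5]].
Step i=1: Q has 1 at row 1, column 1; remove that cell from P, ejecting 5. So w(1) = 5. P is now [].

So w = 5 4 9 3 6 10 8 1 2 7.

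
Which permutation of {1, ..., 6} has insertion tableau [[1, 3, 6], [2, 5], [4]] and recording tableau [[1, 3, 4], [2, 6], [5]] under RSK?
Reverse the RSK construction: for i from n down to 1, find the cell of Q containing i, remove the entry at that cell from P, and reverse-bump it up through P; the value ejected from row 1 is w(i).

Step i=6: Q has 6 at row 2, column 2; remove 5 from row 2 of P and reverse-bump: 5 enters row 1 and ejects 3. So w(6) = 3. P is now [[1, 5, 6], [2], [4]].
Step i=5: Q has 5 at row 3, column 1; remove 4 from row 3 of P and reverse-bump: 4 enters row 2 and ejects 2; 2 enters row 1 and ejects 1. So w(5) = 1. P is now [[2, 5, 6], [4]].
Step i=4: Q has 4 at row 1, column 3; remove that cell from P, ejecting 6. So w(4) = 6. P is now [[2, 5], [4]].
Step i=3: Q has 3 at row 1, column 2; remove that cell from P, ejecting 5. So w(3) = 5. P is now [[2], [4]].
Step i=2: Q has 2 at row 2, column 1; remove 4 from row 2 of P and reverse-bump: 4 enters row 1 and ejects 2. So w(2) = 2. P is now [[4]].
Step i=1: Q has 1 at row 1, column 1; remove that cell from P, ejecting 4. So w(1) = 4. P is now [].

So w = 4 2 5 6 1 3.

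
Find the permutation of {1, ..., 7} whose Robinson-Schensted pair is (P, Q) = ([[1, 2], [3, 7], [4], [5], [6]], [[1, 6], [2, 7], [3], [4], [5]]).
Reverse RSK: for i = n, n-1, ..., 1, locate i in Q, remove the corresponding corner cell from P, and reverse-bump its entry up through P; the value ejected from row 1 is w(i).

So w = 6 5 4 3 1 7 2.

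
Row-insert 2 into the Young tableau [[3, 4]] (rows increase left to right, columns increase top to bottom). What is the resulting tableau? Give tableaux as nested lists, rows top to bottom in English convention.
In row 1, 2 replaces 3 (the leftmost entry greater than 2); 3 is bumped to row 2. 3 starts a new row 2. The new tableau is [[2, 4], [3]].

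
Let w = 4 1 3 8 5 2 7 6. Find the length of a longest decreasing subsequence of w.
3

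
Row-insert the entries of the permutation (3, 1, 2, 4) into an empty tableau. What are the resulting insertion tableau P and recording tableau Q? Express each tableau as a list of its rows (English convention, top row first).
P = [[1, 2, 4], [3]], Q = [[1, 3, 4], [2]]

Insert each entry of the permutation into P by Schensted row insertion, recording in Q the position of each new cell.

Insert 3: appended to row 1. P = [[3]].
Insert 1: 1 bumps 3 from row 1; 3 starts row 2. P = [[1], [3]].
Insert 2: appended to row 1. P = [[1, 2], [3]].
Insert 4: appended to row 1. P = [[1, 2, 4], [3]].

So P = [[1, 2, 4], [3]], Q = [[1, 3, 4], [2]].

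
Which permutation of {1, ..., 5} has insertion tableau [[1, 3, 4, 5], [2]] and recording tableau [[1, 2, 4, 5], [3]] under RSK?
2 3 1 4 5

Reverse RSK: for i = n, n-1, ..., 1, locate i in Q, remove the corresponding corner cell from P, and reverse-bump its entry up through P; the value ejected from row 1 is w(i).

So w = 2 3 1 4 5.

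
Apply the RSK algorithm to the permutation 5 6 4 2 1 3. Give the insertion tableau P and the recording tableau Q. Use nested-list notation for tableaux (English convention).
Insert each entry of the permutation into P by Schensted row insertion, recording in Q the position of each new cell.

Insert 5: appended to row 1. P = [[5]], Q = [[1]].
Insert 6: appended to row 1. P = [[5, 6]], Q = [[1, 2]].
Insert 4: 4 bumps 5 from row 1; 5 starts row 2. P = [[4, 6], [5]], Q = [[1, 2], [3]].
Insert 2: 2 bumps 4 from row 1; 4 bumps 5 from row 2; 5 starts row 3. P = [[2, 6], [4], [5]], Q = [[1, 2], [3], [4]].
Insert 1: 1 bumps 2 from row 1; 2 bumps 4 from row 2; 4 bumps 5 from row 3; 5 starts row 4. P = [[1, 6], [2], [4], [5]], Q = [[1, 2], [3], [4], [5]].
Insert 3: 3 bumps 6 from row 1; 6 appends to row 2. P = [[1, 3], [2, 6], [4], [5]], Q = [[1, 2], [3, 6], [4], [5]].

So P = [[1, 3], [2, 6], [4], [5]], Q = [[1, 2], [3, 6], [4], [5]].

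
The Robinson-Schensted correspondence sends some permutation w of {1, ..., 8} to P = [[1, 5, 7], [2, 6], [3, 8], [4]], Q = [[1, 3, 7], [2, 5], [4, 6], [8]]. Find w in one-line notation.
Reverse RSK: for i = n, n-1, ..., 1, locate i in Q, remove the corresponding corner cell from P, and reverse-bump its entry up through P; the value ejected from row 1 is w(i).

So w = 4 3 8 2 6 5 7 1.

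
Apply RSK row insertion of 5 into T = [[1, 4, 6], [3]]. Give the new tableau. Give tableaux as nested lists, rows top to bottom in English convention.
[[1, 4, 5], [3, 6]]

In row 1, 5 replaces 6 (the leftmost entry greater than 5); 6 is bumped to row 2. 6 is appended to row 2. The new tableau is [[1, 4, 5], [3, 6]].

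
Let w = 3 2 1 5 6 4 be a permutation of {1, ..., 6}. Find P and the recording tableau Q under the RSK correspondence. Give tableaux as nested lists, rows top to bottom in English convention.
Insert each entry of the permutation into P by Schensted row insertion, recording in Q the position of each new cell.

Insert 3: appended to row 1. P = [[3]].
Insert 2: 2 bumps 3 from row 1; 3 starts row 2. P = [[2], [3]].
Insert 1: 1 bumps 2 from row 1; 2 bumps 3 from row 2; 3 starts row 3. P = [[1], [2], [3]].
Insert 5: appended to row 1. P = [[1, 5], [2], [3]].
Insert 6: appended to row 1. P = [[1, 5, 6], [2], [3]].
Insert 4: 4 bumps 5 from row 1; 5 appends to row 2. P = [[1, 4, 6], [2, 5], [3]].

So P = [[1, 4, 6], [2, 5], [3]], Q = [[1, 4, 5], [2, 6], [3]].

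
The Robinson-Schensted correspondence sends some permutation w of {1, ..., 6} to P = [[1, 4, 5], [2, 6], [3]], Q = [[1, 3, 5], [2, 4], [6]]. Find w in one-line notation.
3 2 6 4 5 1

Reverse the RSK construction: for i from n down to 1, find the cell of Q containing i, remove the entry at that cell from P, and reverse-bump it up through P; the value ejected from row 1 is w(i).

Step i=6: Q has 6 at row 3, column 1; remove 3 from row 3 of P and reverse-bump: 3 enters row 2 and ejects 2; 2 enters row 1 and ejects 1. So w(6) = 1. P is now [[2, 4, 5], [3, 6]].
Step i=5: Q has 5 at row 1, column 3; remove that cell from P, ejecting 5. So w(5) = 5. P is now [[2, 4], [3, 6]].
Step i=4: Q has 4 at row 2, column 2; remove 6 from row 2 of P and reverse-bump: 6 enters row 1 and ejects 4. So w(4) = 4. P is now [[2, 6], [3]].
Step i=3: Q has 3 at row 1, column 2; remove that cell from P, ejecting 6. So w(3) = 6. P is now [[2], [3]].
Step i=2: Q has 2 at row 2, column 1; remove 3 from row 2 of P and reverse-bump: 3 enters row 1 and ejects 2. So w(2) = 2. P is now [[3]].
Step i=1: Q has 1 at row 1, column 1; remove that cell from P, ejecting 3. So w(1) = 3. P is now [].

So w = 3 2 6 4 5 1.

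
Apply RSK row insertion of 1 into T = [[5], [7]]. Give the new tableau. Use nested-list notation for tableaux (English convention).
In row 1, 1 replaces 5 (the leftmost entry greater than 1); 5 is bumped to row 2. In row 2, 5 replaces 7 (the leftmost entry greater than 5); 7 is bumped to row 3. 7 starts a new row 3. The new tableau is [[1], [5], [7]].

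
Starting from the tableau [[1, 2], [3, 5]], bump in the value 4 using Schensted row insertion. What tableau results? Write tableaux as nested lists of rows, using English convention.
4 is larger than every entry of row 1, so it is appended to row 1. The new tableau is [[1, 2, 4], [3, 5]].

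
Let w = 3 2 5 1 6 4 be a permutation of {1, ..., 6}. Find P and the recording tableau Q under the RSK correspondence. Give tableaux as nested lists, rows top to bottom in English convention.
P = [[1, 4, 6], [2, 5], [3]], Q = [[1, 3, 5], [2, 6], [4]]

Insert each entry of the permutation into P by Schensted row insertion, recording in Q the position of each new cell.

After inserting 3: P = [[3]].
After inserting 2: P = [[2], [3]].
After inserting 5: P = [[2, 5], [3]].
After inserting 1: P = [[1, 5], [2], [3]].
After inserting 6: P = [[1, 5, 6], [2], [3]].
After inserting 4: P = [[1, 4, 6], [2, 5], [3]].

So P = [[1, 4, 6], [2, 5], [3]], Q = [[1, 3, 5], [2, 6], [4]].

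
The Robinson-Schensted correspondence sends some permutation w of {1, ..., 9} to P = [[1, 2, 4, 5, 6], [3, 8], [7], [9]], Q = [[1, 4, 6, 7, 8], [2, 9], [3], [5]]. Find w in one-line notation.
9 7 1 3 2 4 5 8 6

Reverse the RSK construction: for i from n down to 1, find the cell of Q containing i, remove the entry at that cell from P, and reverse-bump it up through P; the value ejected from row 1 is w(i).

Step i=9: Q has 9 at row 2, column 2; remove 8 from row 2 of P and reverse-bump: 8 enters row 1 and ejects 6. So w(9) = 6. P is now [[1, 2, 4, 5, 8], [3], [7], [9]].
Step i=8: Q has 8 at row 1, column 5; remove that cell from P, ejecting 8. So w(8) = 8. P is now [[1, 2, 4, 5], [3], [7], [9]].
Step i=7: Q has 7 at row 1, column 4; remove that cell from P, ejecting 5. So w(7) = 5. P is now [[1, 2, 4], [3], [7], [9]].
Step i=6: Q has 6 at row 1, column 3; remove that cell from P, ejecting 4. So w(6) = 4. P is now [[1, 2], [3], [7], [9]].
Step i=5: Q has 5 at row 4, column 1; remove 9 from row 4 of P and reverse-bump: 9 enters row 3 and ejects 7; 7 enters row 2 and ejects 3; 3 enters row 1 and ejects 2. So w(5) = 2. P is now [[1, 3], [7], [9]].
Step i=4: Q has 4 at row 1, column 2; remove that cell from P, ejecting 3. So w(4) = 3. P is now [[1], [7], [9]].
Step i=3: Q has 3 at row 3, column 1; remove 9 from row 3 of P and reverse-bump: 9 enters row 2 and ejects 7; 7 enters row 1 and ejects 1. So w(3) = 1. P is now [[7], [9]].
Step i=2: Q has 2 at row 2, column 1; remove 9 from row 2 of P and reverse-bump: 9 enters row 1 and ejects 7. So w(2) = 7. P is now [[9]].
Step i=1: Q has 1 at row 1, column 1; remove that cell from P, ejecting 9. So w(1) = 9. P is now [].

So w = 9 7 1 3 2 4 5 8 6.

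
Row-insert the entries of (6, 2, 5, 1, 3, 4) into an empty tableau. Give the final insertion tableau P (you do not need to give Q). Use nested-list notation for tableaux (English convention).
P = [[1, 3, 4], [2, 5], [6]]

Insert 6: appended to row 1. P = [[6]].
Insert 2: 2 bumps 6 from row 1; 6 starts row 2. P = [[2], [6]].
Insert 5: appended to row 1. P = [[2, 5], [6]].
Insert 1: 1 bumps 2 from row 1; 2 bumps 6 from row 2; 6 starts row 3. P = [[1, 5], [2], [6]].
Insert 3: 3 bumps 5 from row 1; 5 appends to row 2. P = [[1, 3], [2, 5], [6]].
Insert 4: appended to row 1. P = [[1, 3, 4], [2, 5], [6]].

So P = [[1, 3, 4], [2, 5], [6]].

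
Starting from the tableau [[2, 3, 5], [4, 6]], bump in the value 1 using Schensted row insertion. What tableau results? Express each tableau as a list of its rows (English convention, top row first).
[[1, 3, 5], [2, 6], [4]]

In row 1, 1 replaces 2 (the leftmost entry greater than 1); 2 is bumped to row 2. In row 2, 2 replaces 4 (the leftmost entry greater than 2); 4 is bumped to row 3. 4 starts a new row 3. The new tableau is [[1, 3, 5], [2, 6], [4]].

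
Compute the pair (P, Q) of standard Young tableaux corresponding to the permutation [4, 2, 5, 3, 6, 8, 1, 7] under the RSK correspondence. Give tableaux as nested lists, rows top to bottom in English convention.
Insert each entry of the permutation into P by Schensted row insertion, recording in Q the position of each new cell.

Insert 4: appended to row 1. P = [[4]].
Insert 2: 2 bumps 4 from row 1; 4 starts row 2. P = [[2], [4]].
Insert 5: appended to row 1. P = [[2, 5], [4]].
Insert 3: 3 bumps 5 from row 1; 5 appends to row 2. P = [[2, 3], [4, 5]].
Insert 6: appended to row 1. P = [[2, 3, 6], [4, 5]].
Insert 8: appended to row 1. P = [[2, 3, 6, 8], [4, 5]].
Insert 1: 1 bumps 2 from row 1; 2 bumps 4 from row 2; 4 starts row 3. P = [[1, 3, 6, 8], [2, 5], [4]].
Insert 7: 7 bumps 8 from row 1; 8 appends to row 2. P = [[1, 3, 6, 7], [2, 5, 8], [4]].

So P = [[1, 3, 6, 7], [2, 5, 8], [4]], Q = [[1, 3, 5, 6], [2, 4, 8], [7]].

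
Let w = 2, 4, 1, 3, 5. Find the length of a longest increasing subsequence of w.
3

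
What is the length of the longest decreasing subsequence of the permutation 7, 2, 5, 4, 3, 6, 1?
5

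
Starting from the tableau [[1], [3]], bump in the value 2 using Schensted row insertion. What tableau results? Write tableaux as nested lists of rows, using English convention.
2 is larger than every entry of row 1, so it is appended to row 1. The new tableau is [[1, 2], [3]].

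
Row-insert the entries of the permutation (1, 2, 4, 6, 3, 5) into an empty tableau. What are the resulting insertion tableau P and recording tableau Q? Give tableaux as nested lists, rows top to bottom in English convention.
P = [[1, 2, 3, 5], [4, 6]], Q = [[1, 2, 3, 4], [5, 6]]

Insert each entry of the permutation into P by Schensted row insertion, recording in Q the position of each new cell.

Insert 1: appended to row 1. P = [[1]].
Insert 2: appended to row 1. P = [[1, 2]].
Insert 4: appended to row 1. P = [[1, 2, 4]].
Insert 6: appended to row 1. P = [[1, 2, 4, 6]].
Insert 3: 3 bumps 4 from row 1; 4 starts row 2. P = [[1, 2, 3, 6], [4]].
Insert 5: 5 bumps 6 from row 1; 6 appends to row 2. P = [[1, 2, 3, 5], [4, 6]].

So P = [[1, 2, 3, 5], [4, 6]], Q = [[1, 2, 3, 4], [5, 6]].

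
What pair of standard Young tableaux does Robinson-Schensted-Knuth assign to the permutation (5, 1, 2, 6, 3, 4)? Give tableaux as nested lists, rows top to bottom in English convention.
P = [[1, 2, 3, 4], [5, 6]], Q = [[1, 3, 4, 6], [2, 5]]

Insert each entry of the permutation into P by Schensted row insertion, recording in Q the position of each new cell.

Insert 5: appended to row 1. P = [[5]], Q = [[1]].
Insert 1: 1 bumps 5 from row 1; 5 starts row 2. P = [[1], [5]], Q = [[1], [2]].
Insert 2: appended to row 1. P = [[1, 2], [5]], Q = [[1, 3], [2]].
Insert 6: appended to row 1. P = [[1, 2, 6], [5]], Q = [[1, 3, 4], [2]].
Insert 3: 3 bumps 6 from row 1; 6 appends to row 2. P = [[1, 2, 3], [5, 6]], Q = [[1, 3, 4], [2, 5]].
Insert 4: appended to row 1. P = [[1, 2, 3, 4], [5, 6]], Q = [[1, 3, 4, 6], [2, 5]].

So P = [[1, 2, 3, 4], [5, 6]], Q = [[1, 3, 4, 6], [2, 5]].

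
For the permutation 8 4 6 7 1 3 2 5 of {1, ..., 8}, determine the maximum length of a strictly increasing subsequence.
3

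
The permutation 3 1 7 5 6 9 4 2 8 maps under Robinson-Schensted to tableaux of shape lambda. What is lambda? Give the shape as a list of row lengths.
Row-insert each entry into an empty tableau.

After inserting 3: P = [[3]].
After inserting 1: P = [[1], [3]].
After inserting 7: P = [[1, 7], [3]].
After inserting 5: P = [[1, 5], [3, 7]].
After inserting 6: P = [[1, 5, 6], [3, 7]].
After inserting 9: P = [[1, 5, 6, 9], [3, 7]].
After inserting 4: P = [[1, 4, 6, 9], [3, 5], [7]].
After inserting 2: P = [[1, 2, 6, 9], [3, 4], [5], [7]].
After inserting 8: P = [[1, 2, 6, 8], [3, 4, 9], [5], [7]].

The final insertion tableau P = [[1, 2, 6, 8], [3, 4, 9], [5], [7]] has shape [4, 3, 1, 1].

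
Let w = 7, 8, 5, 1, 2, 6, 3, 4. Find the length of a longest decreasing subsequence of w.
3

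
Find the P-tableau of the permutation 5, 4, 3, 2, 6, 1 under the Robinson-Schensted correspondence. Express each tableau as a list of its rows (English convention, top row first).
Insert 5: appended to row 1. P = [[5]].
Insert 4: 4 bumps 5 from row 1; 5 starts row 2. P = [[4], [5]].
Insert 3: 3 bumps 4 from row 1; 4 bumps 5 from row 2; 5 starts row 3. P = [[3], [4], [5]].
Insert 2: 2 bumps 3 from row 1; 3 bumps 4 from row 2; 4 bumps 5 from row 3; 5 starts row 4. P = [[2], [3], [4], [5]].
Insert 6: appended to row 1. P = [[2, 6], [3], [4], [5]].
Insert 1: 1 bumps 2 from row 1; 2 bumps 3 from row 2; 3 bumps 4 from row 3; 4 bumps 5 from row 4; 5 starts row 5. P = [[1, 6], [2], [3], [4], [5]].

So P = [[1, 6], [2], [3], [4], [5]].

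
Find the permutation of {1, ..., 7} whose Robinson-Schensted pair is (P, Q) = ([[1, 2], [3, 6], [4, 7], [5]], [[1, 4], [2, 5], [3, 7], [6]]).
Reverse the RSK construction: for i from n down to 1, find the cell of Q containing i, remove the entry at that cell from P, and reverse-bump it up through P; the value ejected from row 1 is w(i).

Step i=7: Q has 7 at row 3, column 2; remove 7 from row 3 of P and reverse-bump: 7 enters row 2 and ejects 6; 6 enters row 1 and ejects 2. So w(7) = 2. P is now [[1, 6], [3, 7], [4], [5]].
Step i=6: Q has 6 at row 4, column 1; remove 5 from row 4 of P and reverse-bump: 5 enters row 3 and ejects 4; 4 enters row 2 and ejects 3; 3 enters row 1 and ejects 1. So w(6) = 1. P is now [[3, 6], [4, 7], [5]].
Step i=5: Q has 5 at row 2, column 2; remove 7 from row 2 of P and reverse-bump: 7 enters row 1 and ejects 6. So w(5) = 6. P is now [[3, 7], [4], [5]].
Step i=4: Q has 4 at row 1, column 2; remove that cell from P, ejecting 7. So w(4) = 7. P is now [[3], [4], [5]].
Step i=3: Q has 3 at row 3, column 1; remove 5 from row 3 of P and reverse-bump: 5 enters row 2 and ejects 4; 4 enters row 1 and ejects 3. So w(3) = 3. P is now [[4], [5]].
Step i=2: Q has 2 at row 2, column 1; remove 5 from row 2 of P and reverse-bump: 5 enters row 1 and ejects 4. So w(2) = 4. P is now [[5]].
Step i=1: Q has 1 at row 1, column 1; remove that cell from P, ejecting 5. So w(1) = 5. P is now [].

So w = 5 4 3 7 6 1 2.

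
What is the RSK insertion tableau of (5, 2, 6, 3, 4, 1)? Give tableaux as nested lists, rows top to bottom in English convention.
Insert 5: appended to row 1. P = [[5]].
Insert 2: 2 bumps 5 from row 1; 5 starts row 2. P = [[2], [5]].
Insert 6: appended to row 1. P = [[2, 6], [5]].
Insert 3: 3 bumps 6 from row 1; 6 appends to row 2. P = [[2, 3], [5, 6]].
Insert 4: appended to row 1. P = [[2, 3, 4], [5, 6]].
Insert 1: 1 bumps 2 from row 1; 2 bumps 5 from row 2; 5 starts row 3. P = [[1, 3, 4], [2, 6], [5]].

So P = [[1, 3, 4], [2, 6], [5]].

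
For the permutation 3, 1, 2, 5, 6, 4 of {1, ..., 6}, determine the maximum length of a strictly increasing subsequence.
4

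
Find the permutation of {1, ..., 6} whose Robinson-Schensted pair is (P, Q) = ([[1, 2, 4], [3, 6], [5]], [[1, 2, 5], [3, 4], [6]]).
Reverse the RSK construction: for i from n down to 1, find the cell of Q containing i, remove the entry at that cell from P, and reverse-bump it up through P; the value ejected from row 1 is w(i).

Step i=6: Q has 6 at row 3, column 1; remove 5 from row 3 of P and reverse-bump: 5 enters row 2 and ejects 3; 3 enters row 1 and ejects 2. So w(6) = 2. P is now [[1, 3, 4], [5, 6]].
Step i=5: Q has 5 at row 1, column 3; remove that cell from P, ejecting 4. So w(5) = 4. P is now [[1, 3], [5, 6]].
Step i=4: Q has 4 at row 2, column 2; remove 6 from row 2 of P and reverse-bump: 6 enters row 1 and ejects 3. So w(4) = 3. P is now [[1, 6], [5]].
Step i=3: Q has 3 at row 2, column 1; remove 5 from row 2 of P and reverse-bump: 5 enters row 1 and ejects 1. So w(3) = 1. P is now [[5, 6]].
Step i=2: Q has 2 at row 1, column 2; remove that cell from P, ejecting 6. So w(2) = 6. P is now [[5]].
Step i=1: Q has 1 at row 1, column 1; remove that cell from P, ejecting 5. So w(1) = 5. P is now [].

So w = 5 6 1 3 4 2.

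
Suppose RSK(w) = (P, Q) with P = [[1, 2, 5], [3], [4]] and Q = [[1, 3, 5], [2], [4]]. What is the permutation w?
4 1 3 2 5

Reverse the RSK construction: for i from n down to 1, find the cell of Q containing i, remove the entry at that cell from P, and reverse-bump it up through P; the value ejected from row 1 is w(i).

Step i=5: Q has 5 at row 1, column 3; remove that cell from P, ejecting 5. So w(5) = 5. P is now [[1, 2], [3], [4]].
Step i=4: Q has 4 at row 3, column 1; remove 4 from row 3 of P and reverse-bump: 4 enters row 2 and ejects 3; 3 enters row 1 and ejects 2. So w(4) = 2. P is now [[1, 3], [4]].
Step i=3: Q has 3 at row 1, column 2; remove that cell from P, ejecting 3. So w(3) = 3. P is now [[1], [4]].
Step i=2: Q has 2 at row 2, column 1; remove 4 from row 2 of P and reverse-bump: 4 enters row 1 and ejects 1. So w(2) = 1. P is now [[4]].
Step i=1: Q has 1 at row 1, column 1; remove that cell from P, ejecting 4. So w(1) = 4. P is now [].

So w = 4 1 3 2 5.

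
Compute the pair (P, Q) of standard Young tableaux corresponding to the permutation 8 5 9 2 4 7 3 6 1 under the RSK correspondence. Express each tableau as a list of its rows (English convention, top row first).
P = [[1, 3, 6], [2, 7], [4, 9], [5], [8]], Q = [[1, 3, 6], [2, 5], [4, 8], [7], [9]]

Insert each entry of the permutation into P by Schensted row insertion, recording in Q the position of each new cell.

Insert 8: appended to row 1. P = [[8]].
Insert 5: 5 bumps 8 from row 1; 8 starts row 2. P = [[5], [8]].
Insert 9: appended to row 1. P = [[5, 9], [8]].
Insert 2: 2 bumps 5 from row 1; 5 bumps 8 from row 2; 8 starts row 3. P = [[2, 9], [5], [8]].
Insert 4: 4 bumps 9 from row 1; 9 appends to row 2. P = [[2, 4], [5, 9], [8]].
Insert 7: appended to row 1. P = [[2, 4, 7], [5, 9], [8]].
Insert 3: 3 bumps 4 from row 1; 4 bumps 5 from row 2; 5 bumps 8 from row 3; 8 starts row 4. P = [[2, 3, 7], [4, 9], [5], [8]].
Insert 6: 6 bumps 7 from row 1; 7 bumps 9 from row 2; 9 appends to row 3. P = [[2, 3, 6], [4, 7], [5, 9], [8]].
Insert 1: 1 bumps 2 from row 1; 2 bumps 4 from row 2; 4 bumps 5 from row 3; 5 bumps 8 from row 4; 8 starts row 5. P = [[1, 3, 6], [2, 7], [4, 9], [5], [8]].

So P = [[1, 3, 6], [2, 7], [4, 9], [5], [8]], Q = [[1, 3, 6], [2, 5], [4, 8], [7], [9]].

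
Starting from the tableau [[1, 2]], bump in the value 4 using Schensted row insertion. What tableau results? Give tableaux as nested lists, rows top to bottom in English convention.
4 is larger than every entry of row 1, so it is appended to row 1. The new tableau is [[1, 2, 4]].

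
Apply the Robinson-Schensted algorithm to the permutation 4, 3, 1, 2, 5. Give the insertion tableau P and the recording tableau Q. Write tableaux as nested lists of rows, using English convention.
Insert each entry of the permutation into P by Schensted row insertion, recording in Q the position of each new cell.

Insert 4: appended to row 1. P = [[4]].
Insert 3: 3 bumps 4 from row 1; 4 starts row 2. P = [[3], [4]].
Insert 1: 1 bumps 3 from row 1; 3 bumps 4 from row 2; 4 starts row 3. P = [[1], [3], [4]].
Insert 2: appended to row 1. P = [[1, 2], [3], [4]].
Insert 5: appended to row 1. P = [[1, 2, 5], [3], [4]].

So P = [[1, 2, 5], [3], [4]], Q = [[1, 4, 5], [2], [3]].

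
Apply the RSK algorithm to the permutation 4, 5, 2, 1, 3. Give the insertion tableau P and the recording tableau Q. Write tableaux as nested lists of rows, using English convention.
Insert each entry of the permutation into P by Schensted row insertion, recording in Q the position of each new cell.

Insert 4: appended to row 1. P = [[4]].
Insert 5: appended to row 1. P = [[4, 5]].
Insert 2: 2 bumps 4 from row 1; 4 starts row 2. P = [[2, 5], [4]].
Insert 1: 1 bumps 2 from row 1; 2 bumps 4 from row 2; 4 starts row 3. P = [[1, 5], [2], [4]].
Insert 3: 3 bumps 5 from row 1; 5 appends to row 2. P = [[1, 3], [2, 5], [4]].

So P = [[1, 3], [2, 5], [4]], Q = [[1, 2], [3, 5], [4]].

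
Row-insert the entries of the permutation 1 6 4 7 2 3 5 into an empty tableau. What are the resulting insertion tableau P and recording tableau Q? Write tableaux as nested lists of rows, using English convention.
Insert each entry of the permutation into P by Schensted row insertion, recording in Q the position of each new cell.

Insert 1: appended to row 1. P = [[1]].
Insert 6: appended to row 1. P = [[1, 6]].
Insert 4: 4 bumps 6 from row 1; 6 starts row 2. P = [[1, 4], [6]].
Insert 7: appended to row 1. P = [[1, 4, 7], [6]].
Insert 2: 2 bumps 4 from row 1; 4 bumps 6 from row 2; 6 starts row 3. P = [[1, 2, 7], [4], [6]].
Insert 3: 3 bumps 7 from row 1; 7 appends to row 2. P = [[1, 2, 3], [4, 7], [6]].
Insert 5: appended to row 1. P = [[1, 2, 3, 5], [4, 7], [6]].

So P = [[1, 2, 3, 5], [4, 7], [6]], Q = [[1, 2, 4, 7], [3, 6], [5]].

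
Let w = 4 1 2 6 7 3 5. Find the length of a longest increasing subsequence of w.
4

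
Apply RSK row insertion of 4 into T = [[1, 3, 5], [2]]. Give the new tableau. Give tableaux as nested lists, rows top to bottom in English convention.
[[1, 3, 4], [2, 5]]

In row 1, 4 replaces 5 (the leftmost entry greater than 4); 5 is bumped to row 2. 5 is appended to row 2. The new tableau is [[1, 3, 4], [2, 5]].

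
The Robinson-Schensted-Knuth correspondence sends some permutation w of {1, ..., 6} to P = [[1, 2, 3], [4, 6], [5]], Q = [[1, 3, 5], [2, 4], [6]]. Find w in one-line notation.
Reverse RSK: for i = n, n-1, ..., 1, locate i in Q, remove the corresponding corner cell from P, and reverse-bump its entry up through P; the value ejected from row 1 is w(i).

So w = 5 1 6 2 4 3.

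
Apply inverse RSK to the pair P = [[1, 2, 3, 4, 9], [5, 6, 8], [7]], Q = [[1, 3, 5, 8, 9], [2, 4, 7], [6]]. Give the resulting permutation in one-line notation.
Reverse the RSK construction: for i from n down to 1, find the cell of Q containing i, remove the entry at that cell from P, and reverse-bump it up through P; the value ejected from row 1 is w(i).

Step i=9: Q has 9 at row 1, column 5; remove that cell from P, ejecting 9. So w(9) = 9. P is now [[1, 2, 3, 4], [5, 6, 8], [7]].
Step i=8: Q has 8 at row 1, column 4; remove that cell from P, ejecting 4. So w(8) = 4. P is now [[1, 2, 3], [5, 6, 8], [7]].
Step i=7: Q has 7 at row 2, column 3; remove 8 from row 2 of P and reverse-bump: 8 enters row 1 and ejects 3. So w(7) = 3. P is now [[1, 2, 8], [5, 6], [7]].
Step i=6: Q has 6 at row 3, column 1; remove 7 from row 3 of P and reverse-bump: 7 enters row 2 and ejects 6; 6 enters row 1 and ejects 2. So w(6) = 2. P is now [[1, 6, 8], [5, 7]].
Step i=5: Q has 5 at row 1, column 3; remove that cell from P, ejecting 8. So w(5) = 8. P is now [[1, 6], [5, 7]].
Step i=4: Q has 4 at row 2, column 2; remove 7 from row 2 of P and reverse-bump: 7 enters row 1 and ejects 6. So w(4) = 6. P is now [[1, 7], [5]].
Step i=3: Q has 3 at row 1, column 2; remove that cell from P, ejecting 7. So w(3) = 7. P is now [[1], [5]].
Step i=2: Q has 2 at row 2, column 1; remove 5 from row 2 of P and reverse-bump: 5 enters row 1 and ejects 1. So w(2) = 1. P is now [[5]].
Step i=1: Q has 1 at row 1, column 1; remove that cell from P, ejecting 5. So w(1) = 5. P is now [].

So w = 5 1 7 6 8 2 3 4 9.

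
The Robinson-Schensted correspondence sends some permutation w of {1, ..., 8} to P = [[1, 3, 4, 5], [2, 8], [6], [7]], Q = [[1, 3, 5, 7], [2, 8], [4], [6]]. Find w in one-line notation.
7 2 6 3 4 1 8 5

Reverse the RSK construction: for i from n down to 1, find the cell of Q containing i, remove the entry at that cell from P, and reverse-bump it up through P; the value ejected from row 1 is w(i).

Step i=8: Q has 8 at row 2, column 2; remove 8 from row 2 of P and reverse-bump: 8 enters row 1 and ejects 5. So w(8) = 5. P is now [[1, 3, 4, 8], [2], [6], [7]].
Step i=7: Q has 7 at row 1, column 4; remove that cell from P, ejecting 8. So w(7) = 8. P is now [[1, 3, 4], [2], [6], [7]].
Step i=6: Q has 6 at row 4, column 1; remove 7 from row 4 of P and reverse-bump: 7 enters row 3 and ejects 6; 6 enters row 2 and ejects 2; 2 enters row 1 and ejects 1. So w(6) = 1. P is now [[2, 3, 4], [6], [7]].
Step i=5: Q has 5 at row 1, column 3; remove that cell from P, ejecting 4. So w(5) = 4. P is now [[2, 3], [6], [7]].
Step i=4: Q has 4 at row 3, column 1; remove 7 from row 3 of P and reverse-bump: 7 enters row 2 and ejects 6; 6 enters row 1 and ejects 3. So w(4) = 3. P is now [[2, 6], [7]].
Step i=3: Q has 3 at row 1, column 2; remove that cell from P, ejecting 6. So w(3) = 6. P is now [[2], [7]].
Step i=2: Q has 2 at row 2, column 1; remove 7 from row 2 of P and reverse-bump: 7 enters row 1 and ejects 2. So w(2) = 2. P is now [[7]].
Step i=1: Q has 1 at row 1, column 1; remove that cell from P, ejecting 7. So w(1) = 7. P is now [].

So w = 7 2 6 3 4 1 8 5.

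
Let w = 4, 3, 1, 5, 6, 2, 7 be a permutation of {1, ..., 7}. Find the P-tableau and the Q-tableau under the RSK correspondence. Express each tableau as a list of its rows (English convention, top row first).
P = [[1, 2, 6, 7], [3, 5], [4]], Q = [[1, 4, 5, 7], [2, 6], [3]]

Insert each entry of the permutation into P by Schensted row insertion, recording in Q the position of each new cell.

Insert 4: appended to row 1. P = [[4]].
Insert 3: 3 bumps 4 from row 1; 4 starts row 2. P = [[3], [4]].
Insert 1: 1 bumps 3 from row 1; 3 bumps 4 from row 2; 4 starts row 3. P = [[1], [3], [4]].
Insert 5: appended to row 1. P = [[1, 5], [3], [4]].
Insert 6: appended to row 1. P = [[1, 5, 6], [3], [4]].
Insert 2: 2 bumps 5 from row 1; 5 appends to row 2. P = [[1, 2, 6], [3, 5], [4]].
Insert 7: appended to row 1. P = [[1, 2, 6, 7], [3, 5], [4]].

So P = [[1, 2, 6, 7], [3, 5], [4]], Q = [[1, 4, 5, 7], [2, 6], [3]].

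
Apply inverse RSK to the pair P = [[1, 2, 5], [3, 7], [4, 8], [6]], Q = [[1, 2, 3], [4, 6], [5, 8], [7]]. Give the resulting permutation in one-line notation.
1 6 8 4 3 7 2 5

Reverse the RSK construction: for i from n down to 1, find the cell of Q containing i, remove the entry at that cell from P, and reverse-bump it up through P; the value ejected from row 1 is w(i).

Step i=8: Q has 8 at row 3, column 2; remove 8 from row 3 of P and reverse-bump: 8 enters row 2 and ejects 7; 7 enters row 1 and ejects 5. So w(8) = 5. P is now [[1, 2, 7], [3, 8], [4], [6]].
Step i=7: Q has 7 at row 4, column 1; remove 6 from row 4 of P and reverse-bump: 6 enters row 3 and ejects 4; 4 enters row 2 and ejects 3; 3 enters row 1 and ejects 2. So w(7) = 2. P is now [[1, 3, 7], [4, 8], [6]].
Step i=6: Q has 6 at row 2, column 2; remove 8 from row 2 of P and reverse-bump: 8 enters row 1 and ejects 7. So w(6) = 7. P is now [[1, 3, 8], [4], [6]].
Step i=5: Q has 5 at row 3, column 1; remove 6 from row 3 of P and reverse-bump: 6 enters row 2 and ejects 4; 4 enters row 1 and ejects 3. So w(5) = 3. P is now [[1, 4, 8], [6]].
Step i=4: Q has 4 at row 2, column 1; remove 6 from row 2 of P and reverse-bump: 6 enters row 1 and ejects 4. So w(4) = 4. P is now [[1, 6, 8]].
Step i=3: Q has 3 at row 1, column 3; remove that cell from P, ejecting 8. So w(3) = 8. P is now [[1, 6]].
Step i=2: Q has 2 at row 1, column 2; remove that cell from P, ejecting 6. So w(2) = 6. P is now [[1]].
Step i=1: Q has 1 at row 1, column 1; remove that cell from P, ejecting 1. So w(1) = 1. P is now [].

So w = 1 6 8 4 3 7 2 5.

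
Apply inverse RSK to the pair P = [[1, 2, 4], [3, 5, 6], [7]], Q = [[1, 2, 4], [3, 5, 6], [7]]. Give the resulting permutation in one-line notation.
Reverse the RSK construction: for i from n down to 1, find the cell of Q containing i, remove the entry at that cell from P, and reverse-bump it up through P; the value ejected from row 1 is w(i).

Step i=7: Q has 7 at row 3, column 1; remove 7 from row 3 of P and reverse-bump: 7 enters row 2 and ejects 6; 6 enters row 1 and ejects 4. So w(7) = 4. P is now [[1, 2, 6], [3, 5, 7]].
Step i=6: Q has 6 at row 2, column 3; remove 7 from row 2 of P and reverse-bump: 7 enters row 1 and ejects 6. So w(6) = 6. P is now [[1, 2, 7], [3, 5]].
Step i=5: Q has 5 at row 2, column 2; remove 5 from row 2 of P and reverse-bump: 5 enters row 1 and ejects 2. So w(5) = 2. P is now [[1, 5, 7], [3]].
Step i=4: Q has 4 at row 1, column 3; remove that cell from P, ejecting 7. So w(4) = 7. P is now [[1, 5], [3]].
Step i=3: Q has 3 at row 2, column 1; remove 3 from row 2 of P and reverse-bump: 3 enters row 1 and ejects 1. So w(3) = 1. P is now [[3, 5]].
Step i=2: Q has 2 at row 1, column 2; remove that cell from P, ejecting 5. So w(2) = 5. P is now [[3]].
Step i=1: Q has 1 at row 1, column 1; remove that cell from P, ejecting 3. So w(1) = 3. P is now [].

So w = 3 5 1 7 2 6 4.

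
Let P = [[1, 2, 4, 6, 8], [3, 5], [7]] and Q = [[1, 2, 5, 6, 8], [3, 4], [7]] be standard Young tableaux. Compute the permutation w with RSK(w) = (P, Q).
3 7 1 2 5 6 4 8

Reverse the RSK construction: for i from n down to 1, find the cell of Q containing i, remove the entry at that cell from P, and reverse-bump it up through P; the value ejected from row 1 is w(i).

Step i=8: Q has 8 at row 1, column 5; remove that cell from P, ejecting 8. So w(8) = 8. P is now [[1, 2, 4, 6], [3, 5], [7]].
Step i=7: Q has 7 at row 3, column 1; remove 7 from row 3 of P and reverse-bump: 7 enters row 2 and ejects 5; 5 enters row 1 and ejects 4. So w(7) = 4. P is now [[1, 2, 5, 6], [3, 7]].
Step i=6: Q has 6 at row 1, column 4; remove that cell from P, ejecting 6. So w(6) = 6. P is now [[1, 2, 5], [3, 7]].
Step i=5: Q has 5 at row 1, column 3; remove that cell from P, ejecting 5. So w(5) = 5. P is now [[1, 2], [3, 7]].
Step i=4: Q has 4 at row 2, column 2; remove 7 from row 2 of P and reverse-bump: 7 enters row 1 and ejects 2. So w(4) = 2. P is now [[1, 7], [3]].
Step i=3: Q has 3 at row 2, column 1; remove 3 from row 2 of P and reverse-bump: 3 enters row 1 and ejects 1. So w(3) = 1. P is now [[3, 7]].
Step i=2: Q has 2 at row 1, column 2; remove that cell from P, ejecting 7. So w(2) = 7. P is now [[3]].
Step i=1: Q has 1 at row 1, column 1; remove that cell from P, ejecting 3. So w(1) = 3. P is now [].

So w = 3 7 1 2 5 6 4 8.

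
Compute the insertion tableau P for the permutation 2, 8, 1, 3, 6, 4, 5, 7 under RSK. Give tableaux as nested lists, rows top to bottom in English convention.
P = [[1, 3, 4, 5, 7], [2, 6], [8]]

After inserting 2: P = [[2]].
After inserting 8: P = [[2, 8]].
After inserting 1: P = [[1, 8], [2]].
After inserting 3: P = [[1, 3], [2, 8]].
After inserting 6: P = [[1, 3, 6], [2, 8]].
After inserting 4: P = [[1, 3, 4], [2, 6], [8]].
After inserting 5: P = [[1, 3, 4, 5], [2, 6], [8]].
After inserting 7: P = [[1, 3, 4, 5, 7], [2, 6], [8]].

So P = [[1, 3, 4, 5, 7], [2, 6], [8]].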